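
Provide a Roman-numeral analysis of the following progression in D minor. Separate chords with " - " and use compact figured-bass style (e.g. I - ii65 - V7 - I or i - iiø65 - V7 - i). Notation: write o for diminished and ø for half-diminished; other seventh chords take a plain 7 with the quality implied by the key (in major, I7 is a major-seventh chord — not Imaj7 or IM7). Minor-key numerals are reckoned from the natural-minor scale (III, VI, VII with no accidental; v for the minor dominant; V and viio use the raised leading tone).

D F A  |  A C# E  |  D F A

D-F-A: root D is the tonic; minor triad there is i.
A-C#-E: root A is the dominant; major triad there is V.
D-F-A: root D is the tonic; minor triad there is i.

i - V - i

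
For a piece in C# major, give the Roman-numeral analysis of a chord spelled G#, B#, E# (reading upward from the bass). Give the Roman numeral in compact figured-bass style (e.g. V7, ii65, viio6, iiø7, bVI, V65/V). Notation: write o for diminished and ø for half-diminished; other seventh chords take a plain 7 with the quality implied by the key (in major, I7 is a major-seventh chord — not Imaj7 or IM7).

Stacked in thirds the chord is E#-G#-B#: a minor triad on E#.
In C# major, E# is the mediant; the diatonic minor triad there is iii.
With G# in the bass the chord is in first inversion, so the figured bass is 6.

iii6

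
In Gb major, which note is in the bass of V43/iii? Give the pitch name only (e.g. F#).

C

The applied chord V43/iii is rooted on F: F-A-C-Eb.
The figure 43 means second inversion — the fifth is in the bass.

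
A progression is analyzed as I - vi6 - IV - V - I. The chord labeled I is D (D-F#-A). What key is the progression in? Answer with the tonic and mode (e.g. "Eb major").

The chord D is a major triad rooted on D; its label is I.
If D is scale degree 1 and the mode makes that degree carry a major triad, the tonic is D and the mode is major.

D major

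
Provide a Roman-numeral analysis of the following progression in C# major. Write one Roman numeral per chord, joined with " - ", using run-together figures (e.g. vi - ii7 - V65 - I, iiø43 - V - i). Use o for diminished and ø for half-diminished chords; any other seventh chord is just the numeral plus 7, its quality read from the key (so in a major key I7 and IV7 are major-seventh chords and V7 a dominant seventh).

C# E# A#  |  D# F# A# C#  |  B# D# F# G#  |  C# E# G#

vi6 - ii7 - V65 - I

C#-E#-A#: root A# is the submediant; minor triad there is vi6.
D#-F#-A#-C#: root D# is the supertonic; minor seventh chord there is ii7.
B#-D#-F#-G# has root G#, degree 5 in C# major, so V65.
C#-E#-G# has root C#, degree 1 in C# major, so I.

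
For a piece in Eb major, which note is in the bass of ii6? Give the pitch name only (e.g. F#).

ii in Eb major has root F; the chord is F-Ab-C.
The figure 6 means first inversion — the third is in the bass.

Ab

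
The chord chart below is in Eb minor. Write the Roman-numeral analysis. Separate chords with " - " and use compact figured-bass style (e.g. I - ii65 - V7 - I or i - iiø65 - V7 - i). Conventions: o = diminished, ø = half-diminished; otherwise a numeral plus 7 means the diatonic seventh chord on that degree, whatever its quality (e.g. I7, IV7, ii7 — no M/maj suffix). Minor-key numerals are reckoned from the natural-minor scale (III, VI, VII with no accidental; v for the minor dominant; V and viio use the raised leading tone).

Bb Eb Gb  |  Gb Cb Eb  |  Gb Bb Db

i64 - VI64 - III

Bb-Eb-Gb: minor triad on Eb = scale degree 1 → i64.
Gb-Cb-Eb: major triad on Cb = scale degree 6 → VI64.
Gb-Bb-Db: root Gb is the mediant; major triad there is III.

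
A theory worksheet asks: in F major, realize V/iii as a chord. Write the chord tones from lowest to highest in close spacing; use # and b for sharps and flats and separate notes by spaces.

E G# B

The slash means an applied dominant: we want the dominant of iii. In F major, iii is A minor, and its dominant is built on E.
Building a major triad on E gives E-G#-B.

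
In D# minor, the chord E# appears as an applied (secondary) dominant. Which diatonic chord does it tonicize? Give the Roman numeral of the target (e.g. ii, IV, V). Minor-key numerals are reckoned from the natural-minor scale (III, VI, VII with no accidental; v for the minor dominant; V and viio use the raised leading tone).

The chord is a major triad on E#.
A dominant resolves down a perfect fifth: E# → A#. In D# minor, A# is scale degree 5, i.e. V.

V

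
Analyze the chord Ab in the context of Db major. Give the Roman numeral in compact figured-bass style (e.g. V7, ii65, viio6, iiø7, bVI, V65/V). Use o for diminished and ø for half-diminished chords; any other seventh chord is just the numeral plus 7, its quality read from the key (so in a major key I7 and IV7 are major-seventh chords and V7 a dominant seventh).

V

Stacked in thirds the chord is Ab-C-Eb: a major triad on Ab.
Ab is scale degree 5 in Db major, and a major triad on that degree is written V.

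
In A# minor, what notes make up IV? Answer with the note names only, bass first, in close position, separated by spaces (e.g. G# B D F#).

Scale degree 4 in A# minor is D#; here the chord built on it is altered to a major triad. IV is the major subdominant, borrowed from the parallel major.
So the chord is D#-F##-A#.

D# F## A#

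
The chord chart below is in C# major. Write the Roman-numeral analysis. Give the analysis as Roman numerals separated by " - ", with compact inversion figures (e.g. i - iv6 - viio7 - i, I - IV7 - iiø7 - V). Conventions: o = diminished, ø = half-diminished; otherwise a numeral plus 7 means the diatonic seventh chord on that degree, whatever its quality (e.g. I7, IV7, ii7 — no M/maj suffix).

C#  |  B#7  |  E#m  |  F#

I - V7/iii - iii - IV

C#: major triad on C# = scale degree 1 → I.
B#7 is the secondary dominant of iii (dominant seventh chord on B#): V7/iii.
E#m: root E# is the mediant; minor triad there is iii.
F# has root F#, degree 4 in C# major, so IV.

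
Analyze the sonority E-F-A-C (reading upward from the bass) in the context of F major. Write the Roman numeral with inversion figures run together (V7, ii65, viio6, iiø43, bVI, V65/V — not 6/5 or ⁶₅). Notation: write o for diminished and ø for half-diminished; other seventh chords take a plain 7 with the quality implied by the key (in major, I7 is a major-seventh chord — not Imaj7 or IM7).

Stacked in thirds the chord is F-A-C-E: a major seventh chord on F.
F is scale degree 1 in F major, and a major seventh chord on that degree is written I7.
With E in the bass the chord is in third inversion, so the figured bass is 42.

I42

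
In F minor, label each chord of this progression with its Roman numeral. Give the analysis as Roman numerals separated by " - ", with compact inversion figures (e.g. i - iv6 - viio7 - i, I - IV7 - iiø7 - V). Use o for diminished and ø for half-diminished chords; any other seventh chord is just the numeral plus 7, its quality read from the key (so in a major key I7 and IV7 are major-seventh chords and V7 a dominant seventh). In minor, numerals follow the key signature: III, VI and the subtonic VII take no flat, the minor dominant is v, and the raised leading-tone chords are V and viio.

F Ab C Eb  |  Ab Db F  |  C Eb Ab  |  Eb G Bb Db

F-Ab-C-Eb: minor seventh chord on F = scale degree 1 → i7.
Ab-Db-F: root Db is the submediant; major triad there is VI64.
C-Eb-Ab: major triad on Ab = scale degree 3 → III6.
Eb-G-Bb-Db: root Eb is the subtonic; dominant seventh chord there is VII7.

i7 - VI64 - III6 - VII7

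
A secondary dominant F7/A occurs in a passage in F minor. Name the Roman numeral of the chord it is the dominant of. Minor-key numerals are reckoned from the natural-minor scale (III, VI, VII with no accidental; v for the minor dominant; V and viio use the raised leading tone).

iv

The chord is a dominant seventh chord on F.
A dominant resolves down a perfect fifth: F → Bb. In F minor, Bb is scale degree 4, i.e. iv.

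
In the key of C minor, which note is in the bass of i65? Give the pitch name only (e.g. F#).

i in C minor has root C; the chord is C-Eb-G-Bb.
The figure 65 means first inversion — the third is in the bass.

Eb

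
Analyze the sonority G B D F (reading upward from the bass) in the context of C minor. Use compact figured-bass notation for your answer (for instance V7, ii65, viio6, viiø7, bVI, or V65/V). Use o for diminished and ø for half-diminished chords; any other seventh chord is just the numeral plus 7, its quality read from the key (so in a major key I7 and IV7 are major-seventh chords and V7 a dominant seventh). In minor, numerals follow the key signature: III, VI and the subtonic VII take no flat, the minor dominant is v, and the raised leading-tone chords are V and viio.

V7

The pitches G-B-D-F form a dominant seventh chord rooted on G.
In C minor, G is the dominant; the diatonic dominant seventh chord there is V7.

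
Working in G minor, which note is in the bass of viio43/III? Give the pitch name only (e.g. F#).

The applied chord viio43/III is rooted on A: A-C-Eb-Gb.
The figure 43 means second inversion — the fifth is in the bass.

Eb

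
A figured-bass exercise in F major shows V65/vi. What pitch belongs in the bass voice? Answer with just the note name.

The applied chord V65/vi is rooted on A: A-C#-E-G.
The figure 65 means first inversion — the third is in the bass.

C#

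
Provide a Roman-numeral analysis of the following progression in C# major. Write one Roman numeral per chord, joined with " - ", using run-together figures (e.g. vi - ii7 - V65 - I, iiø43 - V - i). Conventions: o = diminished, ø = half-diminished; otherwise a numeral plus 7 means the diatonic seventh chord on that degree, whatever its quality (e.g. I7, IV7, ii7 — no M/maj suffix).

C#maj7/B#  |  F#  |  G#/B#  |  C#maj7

I42 - IV - V6 - I7

C#maj7/B#: major seventh chord on C# = scale degree 1 → I42.
F# has root F#, degree 4 in C# major, so IV.
G#/B#: major triad on G# = scale degree 5 → V6.
C#maj7 has root C#, degree 1 in C# major, so I7.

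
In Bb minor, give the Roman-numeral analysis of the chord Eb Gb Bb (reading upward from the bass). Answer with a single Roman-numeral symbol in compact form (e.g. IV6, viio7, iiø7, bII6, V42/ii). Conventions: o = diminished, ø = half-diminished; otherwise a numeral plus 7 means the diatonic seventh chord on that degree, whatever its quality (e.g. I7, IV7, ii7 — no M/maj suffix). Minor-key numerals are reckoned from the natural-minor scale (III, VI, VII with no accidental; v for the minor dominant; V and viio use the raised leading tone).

Stacked in thirds the chord is Eb-Gb-Bb: a minor triad on Eb.
In Bb minor, Eb is the subdominant; the diatonic minor triad there is iv.

iv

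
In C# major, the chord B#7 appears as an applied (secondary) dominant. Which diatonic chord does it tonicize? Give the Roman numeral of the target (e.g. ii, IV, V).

The chord is a dominant seventh chord on B#.
A dominant resolves down a perfect fifth: B# → E#. In C# major, E# is scale degree 3, i.e. iii.

iii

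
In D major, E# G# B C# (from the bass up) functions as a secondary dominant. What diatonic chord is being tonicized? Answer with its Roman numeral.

The chord is a dominant seventh chord on C#.
A dominant resolves down a perfect fifth: C# → F#. In D major, F# is scale degree 3, i.e. iii.

iii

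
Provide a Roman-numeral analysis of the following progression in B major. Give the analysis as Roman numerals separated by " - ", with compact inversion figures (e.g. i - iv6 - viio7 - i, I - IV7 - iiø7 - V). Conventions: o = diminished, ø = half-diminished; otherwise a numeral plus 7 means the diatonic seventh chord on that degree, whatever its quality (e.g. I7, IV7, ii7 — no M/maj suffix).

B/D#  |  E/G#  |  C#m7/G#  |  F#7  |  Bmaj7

B/D#: major triad on B = scale degree 1 → I6.
E/G#: root E is the subdominant; major triad there is IV6.
C#m7/G#: minor seventh chord on C# = scale degree 2 → ii43.
F#7 has root F#, degree 5 in B major, so V7.
Bmaj7 has root B, degree 1 in B major, so I7.

I6 - IV6 - ii43 - V7 - I7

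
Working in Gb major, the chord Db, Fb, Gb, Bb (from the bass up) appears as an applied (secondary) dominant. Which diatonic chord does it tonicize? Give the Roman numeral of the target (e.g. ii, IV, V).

The chord is a dominant seventh chord on Gb.
A dominant resolves down a perfect fifth: Gb → Cb. In Gb major, Cb is scale degree 4, i.e. IV.

IV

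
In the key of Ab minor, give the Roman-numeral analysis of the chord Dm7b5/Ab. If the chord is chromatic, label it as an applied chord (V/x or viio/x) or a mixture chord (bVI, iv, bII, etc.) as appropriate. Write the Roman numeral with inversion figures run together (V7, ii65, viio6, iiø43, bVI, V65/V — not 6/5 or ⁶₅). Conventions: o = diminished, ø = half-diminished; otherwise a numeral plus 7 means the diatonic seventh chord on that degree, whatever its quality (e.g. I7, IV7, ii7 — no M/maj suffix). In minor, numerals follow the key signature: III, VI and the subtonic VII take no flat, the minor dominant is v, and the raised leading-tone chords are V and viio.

The pitches D-F-Ab-C form a half-diminished seventh chord rooted on D.
D sits a half step below Eb (V in Ab minor); a diminished chord there is the applied leading-tone chord of V.
With Ab in the bass the chord is in second inversion, so the figured bass is 43.

viiø43/V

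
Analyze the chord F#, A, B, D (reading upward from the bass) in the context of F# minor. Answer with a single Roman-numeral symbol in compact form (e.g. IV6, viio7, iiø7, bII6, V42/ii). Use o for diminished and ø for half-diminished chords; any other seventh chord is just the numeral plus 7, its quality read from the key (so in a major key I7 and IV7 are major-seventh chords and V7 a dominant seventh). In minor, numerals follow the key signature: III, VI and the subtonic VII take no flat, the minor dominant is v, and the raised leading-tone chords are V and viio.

Stacked in thirds the chord is B-D-F#-A: a minor seventh chord on B.
B is scale degree 4 in F# minor, and a minor seventh chord on that degree is written iv7.
With F# in the bass the chord is in second inversion, so the figured bass is 43.

iv43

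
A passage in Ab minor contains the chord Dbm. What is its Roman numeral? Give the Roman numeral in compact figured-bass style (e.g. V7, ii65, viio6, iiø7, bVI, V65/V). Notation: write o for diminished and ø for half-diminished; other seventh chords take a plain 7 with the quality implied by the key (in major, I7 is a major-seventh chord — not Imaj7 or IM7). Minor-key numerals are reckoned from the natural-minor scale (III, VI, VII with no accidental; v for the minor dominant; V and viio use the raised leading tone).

iv

Stacked in thirds the chord is Db-Fb-Ab: a minor triad on Db.
In Ab minor, Db is the subdominant; the diatonic minor triad there is iv.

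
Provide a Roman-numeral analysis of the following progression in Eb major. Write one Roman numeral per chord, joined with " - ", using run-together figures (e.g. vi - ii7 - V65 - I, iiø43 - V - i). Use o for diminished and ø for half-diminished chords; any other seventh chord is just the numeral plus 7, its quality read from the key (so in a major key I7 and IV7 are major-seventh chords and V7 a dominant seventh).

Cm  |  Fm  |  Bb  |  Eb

vi - ii - V - I

Cm: minor triad on C = scale degree 6 → vi.
Fm has root F, degree 2 in Eb major, so ii.
Bb: major triad on Bb = scale degree 5 → V.
Eb has root Eb, degree 1 in Eb major, so I.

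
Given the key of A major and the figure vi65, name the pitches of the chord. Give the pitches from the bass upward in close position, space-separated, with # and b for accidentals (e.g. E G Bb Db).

A C# E F#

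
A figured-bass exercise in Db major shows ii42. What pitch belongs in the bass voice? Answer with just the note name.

Db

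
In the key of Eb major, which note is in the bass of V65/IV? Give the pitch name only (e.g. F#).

G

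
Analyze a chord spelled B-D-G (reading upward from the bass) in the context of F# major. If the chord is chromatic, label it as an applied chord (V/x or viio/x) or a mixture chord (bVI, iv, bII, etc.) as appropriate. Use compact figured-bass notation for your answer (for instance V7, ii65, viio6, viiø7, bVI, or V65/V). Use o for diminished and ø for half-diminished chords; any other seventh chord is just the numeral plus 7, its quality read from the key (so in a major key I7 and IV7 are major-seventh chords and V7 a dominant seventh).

Stacked in thirds the chord is G-B-D: a major triad on G.
G is the lowered second degree of F# major (diatonic 2 would be G#). This is the Neapolitan sixth — a major triad on the lowered second degree, here in its customary first inversion.
With B in the bass the chord is in first inversion, so the figured bass is 6.

bII6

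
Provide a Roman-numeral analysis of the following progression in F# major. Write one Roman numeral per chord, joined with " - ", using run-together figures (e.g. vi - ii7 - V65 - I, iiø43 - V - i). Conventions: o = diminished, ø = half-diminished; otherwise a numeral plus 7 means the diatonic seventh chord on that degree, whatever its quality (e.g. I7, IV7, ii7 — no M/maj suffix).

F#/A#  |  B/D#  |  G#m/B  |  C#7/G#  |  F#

F#/A# has root F#, degree 1 in F# major, so I6.
B/D#: root B is the subdominant; major triad there is IV6.
G#m/B: root G# is the supertonic; minor triad there is ii6.
C#7/G# has root C#, degree 5 in F# major, so V43.
F# has root F#, degree 1 in F# major, so I.

I6 - IV6 - ii6 - V43 - I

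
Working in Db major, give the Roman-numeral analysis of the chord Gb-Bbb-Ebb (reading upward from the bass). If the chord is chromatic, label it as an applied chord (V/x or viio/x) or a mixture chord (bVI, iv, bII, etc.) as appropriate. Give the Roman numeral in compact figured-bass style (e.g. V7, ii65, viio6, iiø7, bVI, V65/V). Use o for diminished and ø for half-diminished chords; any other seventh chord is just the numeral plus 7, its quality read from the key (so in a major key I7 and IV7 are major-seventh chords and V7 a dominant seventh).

bII6

Stacked in thirds the chord is Ebb-Gb-Bbb: a major triad on Ebb.
Ebb is the lowered second degree of Db major (diatonic 2 would be Eb). This is the Neapolitan sixth — a major triad on the lowered second degree, here in its customary first inversion.
With Gb in the bass the chord is in first inversion, so the figured bass is 6.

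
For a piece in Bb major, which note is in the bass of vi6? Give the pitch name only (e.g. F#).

Bb

vi in Bb major has root G; the chord is G-Bb-D.
The figure 6 means first inversion — the third is in the bass.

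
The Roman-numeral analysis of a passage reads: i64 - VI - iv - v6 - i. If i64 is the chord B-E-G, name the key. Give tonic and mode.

The chord Em/B is a minor triad rooted on E; its label is i64.
If E is scale degree 1 and the mode makes that degree carry a minor triad, the tonic is E and the mode is minor.

E minor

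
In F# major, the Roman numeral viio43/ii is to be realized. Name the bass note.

The applied chord viio43/ii is rooted on F##: F##-A#-C#-E.
The figure 43 means second inversion — the fifth is in the bass.

C#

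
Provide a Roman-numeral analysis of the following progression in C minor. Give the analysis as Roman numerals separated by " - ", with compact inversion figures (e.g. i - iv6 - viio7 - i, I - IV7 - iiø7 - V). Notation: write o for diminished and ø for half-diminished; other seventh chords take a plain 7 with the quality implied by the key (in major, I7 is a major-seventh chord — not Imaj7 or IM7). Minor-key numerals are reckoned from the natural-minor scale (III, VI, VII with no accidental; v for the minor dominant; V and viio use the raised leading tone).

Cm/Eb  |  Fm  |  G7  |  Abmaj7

i6 - iv - V7 - VI7

Cm/Eb has root C, degree 1 in C minor, so i6.
Fm: minor triad on F = scale degree 4 → iv.
G7: dominant seventh chord on G = scale degree 5 → V7.
Abmaj7 has root Ab, degree 6 in C minor, so VI7.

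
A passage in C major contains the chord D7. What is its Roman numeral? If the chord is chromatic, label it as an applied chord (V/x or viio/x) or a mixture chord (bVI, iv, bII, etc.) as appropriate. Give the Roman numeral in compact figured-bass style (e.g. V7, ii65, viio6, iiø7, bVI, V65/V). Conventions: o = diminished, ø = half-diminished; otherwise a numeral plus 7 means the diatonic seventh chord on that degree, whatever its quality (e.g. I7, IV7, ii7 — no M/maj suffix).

V7/V

The pitches D-F#-A-C form a dominant seventh chord rooted on D.
D is not a diatonic chord root with this quality in C major, but it lies a perfect fifth above G (V), so the chord functions as an applied dominant of V.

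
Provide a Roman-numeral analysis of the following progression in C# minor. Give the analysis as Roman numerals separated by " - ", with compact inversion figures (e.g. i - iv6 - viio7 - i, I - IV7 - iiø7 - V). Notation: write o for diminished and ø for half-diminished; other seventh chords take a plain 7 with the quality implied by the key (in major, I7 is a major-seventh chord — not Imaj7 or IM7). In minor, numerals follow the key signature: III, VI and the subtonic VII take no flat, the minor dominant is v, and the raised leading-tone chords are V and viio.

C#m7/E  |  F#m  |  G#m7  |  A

i65 - iv - v7 - VI

C#m7/E: root C# is the tonic; minor seventh chord there is i65.
F#m has root F#, degree 4 in C# minor, so iv.
G#m7 has root G#, degree 5 in C# minor, so v7.
A: major triad on A = scale degree 6 → VI.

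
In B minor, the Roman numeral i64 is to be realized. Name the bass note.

i in B minor has root B; the chord is B-D-F#.
The figure 64 means second inversion — the fifth is in the bass.

F#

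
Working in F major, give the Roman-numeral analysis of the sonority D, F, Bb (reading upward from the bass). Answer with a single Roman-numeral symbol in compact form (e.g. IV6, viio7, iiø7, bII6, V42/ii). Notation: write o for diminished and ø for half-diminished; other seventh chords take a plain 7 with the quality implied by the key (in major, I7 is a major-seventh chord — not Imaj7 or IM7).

IV6

The pitches Bb-D-F form a major triad rooted on Bb.
Bb is scale degree 4 in F major, and a major triad on that degree is written IV.
With D in the bass the chord is in first inversion, so the figured bass is 6.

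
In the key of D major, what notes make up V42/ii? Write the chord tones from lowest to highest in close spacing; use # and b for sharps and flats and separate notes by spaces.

A B D# F#

The slash means an applied dominant: we want the dominant of ii. In D major, ii is E minor, and its dominant is built on B.
Building a dominant seventh chord on B gives B-D#-F#-A.
With the 42 figure the chord is in third inversion; from the bass A upward in close position it reads A-B-D#-F#.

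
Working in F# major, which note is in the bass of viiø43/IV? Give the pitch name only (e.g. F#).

The applied chord viiø43/IV is rooted on A#: A#-C#-E-G#.
The figure 43 means second inversion — the fifth is in the bass.

E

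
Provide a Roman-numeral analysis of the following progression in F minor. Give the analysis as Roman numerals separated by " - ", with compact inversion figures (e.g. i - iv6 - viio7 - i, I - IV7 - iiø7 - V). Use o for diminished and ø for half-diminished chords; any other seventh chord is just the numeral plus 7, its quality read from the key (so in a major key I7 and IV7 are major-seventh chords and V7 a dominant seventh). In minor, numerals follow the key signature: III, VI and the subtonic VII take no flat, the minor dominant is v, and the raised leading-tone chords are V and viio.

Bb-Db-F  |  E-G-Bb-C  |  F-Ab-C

iv - V65 - i

Bb-Db-F: minor triad on Bb = scale degree 4 → iv.
E-G-Bb-C: dominant seventh chord on C = scale degree 5 → V65.
F-Ab-C: root F is the tonic; minor triad there is i.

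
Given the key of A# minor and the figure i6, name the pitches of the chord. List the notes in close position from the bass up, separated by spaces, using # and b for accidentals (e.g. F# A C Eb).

In A# minor, the tonic is A#, and the diatonic chord built there is a minor triad.
Stacking thirds from A# gives A#-C#-E#.
With the 6 figure the chord is in first inversion; from the bass C# upward in close position it reads C#-E#-A#.

C# E# A#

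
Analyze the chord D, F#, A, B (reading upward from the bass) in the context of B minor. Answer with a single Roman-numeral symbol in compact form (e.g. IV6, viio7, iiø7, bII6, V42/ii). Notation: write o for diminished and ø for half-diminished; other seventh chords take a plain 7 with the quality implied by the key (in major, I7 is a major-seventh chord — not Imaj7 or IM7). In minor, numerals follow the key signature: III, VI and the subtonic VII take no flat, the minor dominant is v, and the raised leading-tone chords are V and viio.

The pitches B-D-F#-A form a minor seventh chord rooted on B.
In B minor, B is the tonic; the diatonic minor seventh chord there is i7.
With D in the bass the chord is in first inversion, so the figured bass is 65.

i65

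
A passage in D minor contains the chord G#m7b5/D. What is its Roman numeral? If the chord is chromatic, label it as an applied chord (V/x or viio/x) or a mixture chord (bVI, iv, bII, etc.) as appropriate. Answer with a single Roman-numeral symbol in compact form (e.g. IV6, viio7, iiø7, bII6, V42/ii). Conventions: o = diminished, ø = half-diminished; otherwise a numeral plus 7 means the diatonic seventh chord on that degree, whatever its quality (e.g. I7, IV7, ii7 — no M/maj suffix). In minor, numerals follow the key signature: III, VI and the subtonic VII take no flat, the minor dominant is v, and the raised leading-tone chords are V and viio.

Stacked in thirds the chord is G#-B-D-F#: a half-diminished seventh chord on G#.
G# sits a half step below A (V in D minor); a diminished chord there is the applied leading-tone chord of V.
With D in the bass the chord is in second inversion, so the figured bass is 43.

viiø43/V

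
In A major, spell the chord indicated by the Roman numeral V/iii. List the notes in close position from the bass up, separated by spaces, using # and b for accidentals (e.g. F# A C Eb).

V/iii is a secondary dominant — the dominant triad of iii. iii in A major is C#, so the applied chord's root is G#, a perfect fifth above.
Building a major triad on G# gives G#-B#-D#.

G# B# D#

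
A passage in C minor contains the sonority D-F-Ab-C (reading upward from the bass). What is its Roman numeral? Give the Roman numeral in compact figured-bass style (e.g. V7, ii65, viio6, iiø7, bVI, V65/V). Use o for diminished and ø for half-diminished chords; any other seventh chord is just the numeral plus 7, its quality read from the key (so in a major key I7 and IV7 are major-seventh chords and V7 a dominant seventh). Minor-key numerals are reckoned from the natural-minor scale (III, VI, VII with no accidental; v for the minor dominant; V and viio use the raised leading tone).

iiø7

Stacked in thirds the chord is D-F-Ab-C: a half-diminished seventh chord on D.
D is scale degree 2 in C minor, and a half-diminished seventh chord on that degree is written iiø7.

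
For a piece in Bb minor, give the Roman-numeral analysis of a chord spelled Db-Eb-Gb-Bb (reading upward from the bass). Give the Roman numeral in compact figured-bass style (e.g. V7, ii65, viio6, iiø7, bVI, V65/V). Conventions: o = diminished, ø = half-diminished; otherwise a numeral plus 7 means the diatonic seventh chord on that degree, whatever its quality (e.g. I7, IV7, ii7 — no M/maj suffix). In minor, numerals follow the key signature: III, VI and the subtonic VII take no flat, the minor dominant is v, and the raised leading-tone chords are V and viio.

The pitches Eb-Gb-Bb-Db form a minor seventh chord rooted on Eb.
Eb is scale degree 4 in Bb minor, and a minor seventh chord on that degree is written iv7.
With Db in the bass the chord is in third inversion, so the figured bass is 42.

iv42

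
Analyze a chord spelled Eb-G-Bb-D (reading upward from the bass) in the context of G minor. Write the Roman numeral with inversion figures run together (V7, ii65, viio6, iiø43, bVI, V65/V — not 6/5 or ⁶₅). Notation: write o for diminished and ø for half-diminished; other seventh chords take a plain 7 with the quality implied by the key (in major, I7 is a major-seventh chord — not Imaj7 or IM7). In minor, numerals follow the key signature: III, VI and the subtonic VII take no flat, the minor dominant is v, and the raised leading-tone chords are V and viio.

VI7

Stacked in thirds the chord is Eb-G-Bb-D: a major seventh chord on Eb.
In G minor, Eb is the submediant; the diatonic major seventh chord there is VI7.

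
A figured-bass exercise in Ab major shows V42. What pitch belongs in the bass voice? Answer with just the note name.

Db

V in Ab major has root Eb; the chord is Eb-G-Bb-Db.
The figure 42 means third inversion — the seventh is in the bass.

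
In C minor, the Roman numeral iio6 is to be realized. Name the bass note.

F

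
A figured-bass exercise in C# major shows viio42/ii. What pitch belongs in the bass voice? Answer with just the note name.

B

The applied chord viio42/ii is rooted on C##: C##-E#-G#-B.
The figure 42 means third inversion — the seventh is in the bass.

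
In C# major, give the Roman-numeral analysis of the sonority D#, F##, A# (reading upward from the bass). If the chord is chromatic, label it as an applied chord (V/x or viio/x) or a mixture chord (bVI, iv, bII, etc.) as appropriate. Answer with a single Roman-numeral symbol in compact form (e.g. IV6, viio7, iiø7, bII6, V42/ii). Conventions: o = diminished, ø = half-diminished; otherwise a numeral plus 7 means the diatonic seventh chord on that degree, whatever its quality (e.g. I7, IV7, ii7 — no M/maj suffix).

The pitches D#-F##-A# form a major triad rooted on D#.
D# is not a diatonic chord root with this quality in C# major, but it lies a perfect fifth above G# (V), so the chord functions as an applied dominant of V.

V/V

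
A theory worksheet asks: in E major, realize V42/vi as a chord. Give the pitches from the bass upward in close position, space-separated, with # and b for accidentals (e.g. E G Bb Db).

F# G# B# D#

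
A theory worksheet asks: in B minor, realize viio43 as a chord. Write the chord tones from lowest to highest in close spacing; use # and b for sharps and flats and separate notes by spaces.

E G A# C#

In B minor, the leading-tone chord is built on the raised seventh degree, A#.
That chord is spelled A#-C#-E-G.
The figured bass 43 indicates second inversion, placing the fifth (E) in the bass: E-G-A#-C#.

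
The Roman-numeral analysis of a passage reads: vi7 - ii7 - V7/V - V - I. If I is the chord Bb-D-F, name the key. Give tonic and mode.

Bb major

The anchor chord is a major triad on Bb, labeled I.
If Bb is scale degree 1 and the mode makes that degree carry a major triad, the tonic is Bb and the mode is major.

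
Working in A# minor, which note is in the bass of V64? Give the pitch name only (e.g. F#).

B#

V in A# minor has root E#; the chord is E#-G##-B#.
The figure 64 means second inversion — the fifth is in the bass.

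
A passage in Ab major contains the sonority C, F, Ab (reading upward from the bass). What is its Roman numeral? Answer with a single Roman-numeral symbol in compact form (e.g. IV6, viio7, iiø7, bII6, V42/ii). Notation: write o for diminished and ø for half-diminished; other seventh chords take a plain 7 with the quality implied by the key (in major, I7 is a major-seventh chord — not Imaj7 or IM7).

vi64

Stacked in thirds the chord is F-Ab-C: a minor triad on F.
In Ab major, F is the submediant; the diatonic minor triad there is vi.
With C in the bass the chord is in second inversion, so the figured bass is 64.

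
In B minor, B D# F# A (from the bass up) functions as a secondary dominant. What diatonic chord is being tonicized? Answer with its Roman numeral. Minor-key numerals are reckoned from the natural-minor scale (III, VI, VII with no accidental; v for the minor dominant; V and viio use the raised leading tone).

The chord is a dominant seventh chord on B.
A dominant resolves down a perfect fifth: B → E. In B minor, E is scale degree 4, i.e. iv.

iv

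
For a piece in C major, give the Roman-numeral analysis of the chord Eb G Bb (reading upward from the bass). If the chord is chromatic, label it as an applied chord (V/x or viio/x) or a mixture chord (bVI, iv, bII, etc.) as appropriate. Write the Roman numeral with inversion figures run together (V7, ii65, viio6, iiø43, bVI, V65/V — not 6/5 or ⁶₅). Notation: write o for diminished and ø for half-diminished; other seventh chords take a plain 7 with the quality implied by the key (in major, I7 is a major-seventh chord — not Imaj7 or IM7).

bIII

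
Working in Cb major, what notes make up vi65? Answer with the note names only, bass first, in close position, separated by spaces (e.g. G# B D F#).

Cb Eb Gb Ab

In Cb major, the sixth degree is Ab, and the diatonic chord built there is a minor seventh chord.
Stacking thirds from Ab gives Ab-Cb-Eb-Gb.
With the 65 figure the chord is in first inversion; from the bass Cb upward in close position it reads Cb-Eb-Gb-Ab.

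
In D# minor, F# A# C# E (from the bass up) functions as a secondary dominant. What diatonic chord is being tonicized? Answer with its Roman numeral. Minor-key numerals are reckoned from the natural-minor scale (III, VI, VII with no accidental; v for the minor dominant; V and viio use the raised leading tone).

The chord is a dominant seventh chord on F#.
A dominant resolves down a perfect fifth: F# → B. In D# minor, B is scale degree 6, i.e. VI.

VI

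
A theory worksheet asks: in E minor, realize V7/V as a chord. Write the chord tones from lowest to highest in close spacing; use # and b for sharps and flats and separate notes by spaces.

The slash means an applied dominant: we want the dominant of V. In E minor, V is B major, and its dominant is built on F#.
Building a dominant seventh chord on F# gives F#-A#-C#-E.

F# A# C# E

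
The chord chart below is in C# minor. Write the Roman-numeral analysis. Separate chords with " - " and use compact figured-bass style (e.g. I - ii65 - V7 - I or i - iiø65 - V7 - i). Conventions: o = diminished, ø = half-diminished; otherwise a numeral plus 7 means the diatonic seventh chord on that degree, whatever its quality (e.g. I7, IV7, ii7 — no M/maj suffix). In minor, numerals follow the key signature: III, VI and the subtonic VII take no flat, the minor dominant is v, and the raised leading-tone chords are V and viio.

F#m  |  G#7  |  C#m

iv - V7 - i

F#m: minor triad on F# = scale degree 4 → iv.
G#7: dominant seventh chord on G# = scale degree 5 → V7.
C#m: minor triad on C# = scale degree 1 → i.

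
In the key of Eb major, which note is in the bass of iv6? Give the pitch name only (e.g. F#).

Cb

iv in Eb major has root Ab; the chord is Ab-Cb-Eb.
The figure 6 means first inversion — the third is in the bass.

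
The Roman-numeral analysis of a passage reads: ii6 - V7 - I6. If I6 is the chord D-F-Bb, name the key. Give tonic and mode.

Bb major

I6 is given as D-F-Bb — a major triad with root Bb.
If Bb is scale degree 1 and the mode makes that degree carry a major triad, the tonic is Bb and the mode is major.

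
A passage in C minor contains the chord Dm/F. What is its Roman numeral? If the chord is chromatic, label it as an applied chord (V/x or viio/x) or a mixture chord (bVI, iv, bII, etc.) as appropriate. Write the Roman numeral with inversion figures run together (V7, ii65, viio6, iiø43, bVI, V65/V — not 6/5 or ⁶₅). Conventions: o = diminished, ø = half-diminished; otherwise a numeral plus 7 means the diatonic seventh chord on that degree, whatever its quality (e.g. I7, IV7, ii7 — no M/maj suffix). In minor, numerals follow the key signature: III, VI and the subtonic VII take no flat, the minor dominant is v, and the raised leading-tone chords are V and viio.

ii6

The pitches D-F-A form a minor triad rooted on D.
D is the second degree of C minor. This is the minor supertonic, borrowed from the parallel major (the Dorian ii).
With F in the bass the chord is in first inversion, so the figured bass is 6.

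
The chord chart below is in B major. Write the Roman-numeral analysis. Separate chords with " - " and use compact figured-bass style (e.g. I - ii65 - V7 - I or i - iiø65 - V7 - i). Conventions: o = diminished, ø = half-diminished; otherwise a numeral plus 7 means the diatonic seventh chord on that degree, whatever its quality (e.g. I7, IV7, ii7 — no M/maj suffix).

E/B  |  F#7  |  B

IV64 - V7 - I

E/B: major triad on E = scale degree 4 → IV64.
F#7 has root F#, degree 5 in B major, so V7.
B: root B is the tonic; major triad there is I.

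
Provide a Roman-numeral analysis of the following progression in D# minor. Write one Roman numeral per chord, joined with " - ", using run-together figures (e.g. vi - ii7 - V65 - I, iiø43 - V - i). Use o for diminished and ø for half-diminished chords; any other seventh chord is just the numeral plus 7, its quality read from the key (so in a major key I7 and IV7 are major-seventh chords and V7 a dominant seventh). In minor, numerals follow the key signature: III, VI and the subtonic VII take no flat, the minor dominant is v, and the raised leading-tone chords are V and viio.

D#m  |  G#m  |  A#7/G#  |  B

D#m: minor triad on D# = scale degree 1 → i.
G#m: root G# is the subdominant; minor triad there is iv.
A#7/G#: dominant seventh chord on A# = scale degree 5 → V42.
B: major triad on B = scale degree 6 → VI.

i - iv - V42 - VI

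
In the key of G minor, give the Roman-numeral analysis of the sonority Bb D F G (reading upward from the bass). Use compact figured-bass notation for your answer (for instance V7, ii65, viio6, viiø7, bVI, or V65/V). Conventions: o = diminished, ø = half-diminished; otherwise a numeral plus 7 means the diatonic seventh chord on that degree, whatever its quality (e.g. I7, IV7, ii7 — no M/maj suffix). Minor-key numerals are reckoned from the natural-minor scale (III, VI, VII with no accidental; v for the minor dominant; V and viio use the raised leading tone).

The pitches G-Bb-D-F form a minor seventh chord rooted on G.
In G minor, G is the tonic; the diatonic minor seventh chord there is i7.
With Bb in the bass the chord is in first inversion, so the figured bass is 65.

i65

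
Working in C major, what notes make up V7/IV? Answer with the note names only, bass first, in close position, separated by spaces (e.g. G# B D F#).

C E G Bb

The slash means an applied dominant: we want the dominant of IV. In C major, IV is F major, and its dominant is built on C.
Building a dominant seventh chord on C gives C-E-G-Bb.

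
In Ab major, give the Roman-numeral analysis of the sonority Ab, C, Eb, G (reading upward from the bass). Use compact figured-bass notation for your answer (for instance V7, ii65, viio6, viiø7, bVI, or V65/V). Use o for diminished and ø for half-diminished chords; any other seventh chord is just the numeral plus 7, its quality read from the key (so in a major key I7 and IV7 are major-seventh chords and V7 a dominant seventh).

The pitches Ab-C-Eb-G form a major seventh chord rooted on Ab.
In Ab major, Ab is the tonic; the diatonic major seventh chord there is I7.

I7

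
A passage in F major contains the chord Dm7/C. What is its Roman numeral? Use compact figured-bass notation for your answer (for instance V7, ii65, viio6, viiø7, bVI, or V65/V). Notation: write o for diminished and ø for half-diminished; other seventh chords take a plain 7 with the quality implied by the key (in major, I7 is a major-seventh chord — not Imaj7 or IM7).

vi42

Stacked in thirds the chord is D-F-A-C: a minor seventh chord on D.
In F major, D is the submediant; the diatonic minor seventh chord there is vi7.
With C in the bass the chord is in third inversion, so the figured bass is 42.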